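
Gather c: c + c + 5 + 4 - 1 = 2*c + 8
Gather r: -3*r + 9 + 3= 12 - 3*r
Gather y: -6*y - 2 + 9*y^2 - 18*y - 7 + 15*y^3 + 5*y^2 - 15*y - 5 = 15*y^3 + 14*y^2 - 39*y - 14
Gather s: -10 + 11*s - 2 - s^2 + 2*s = -s^2 + 13*s - 12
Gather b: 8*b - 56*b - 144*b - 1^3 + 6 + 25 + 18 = 48 - 192*b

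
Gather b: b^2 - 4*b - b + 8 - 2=b^2 - 5*b + 6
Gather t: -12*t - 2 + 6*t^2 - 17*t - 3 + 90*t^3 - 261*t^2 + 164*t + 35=90*t^3 - 255*t^2 + 135*t + 30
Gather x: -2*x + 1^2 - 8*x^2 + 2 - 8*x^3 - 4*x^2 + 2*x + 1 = -8*x^3 - 12*x^2 + 4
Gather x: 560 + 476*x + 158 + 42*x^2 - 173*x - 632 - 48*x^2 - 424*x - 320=-6*x^2 - 121*x - 234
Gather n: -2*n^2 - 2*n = -2*n^2 - 2*n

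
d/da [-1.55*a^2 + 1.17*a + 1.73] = 1.17 - 3.1*a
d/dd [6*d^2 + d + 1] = 12*d + 1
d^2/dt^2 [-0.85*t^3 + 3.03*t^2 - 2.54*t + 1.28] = 6.06 - 5.1*t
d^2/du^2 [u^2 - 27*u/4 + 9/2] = 2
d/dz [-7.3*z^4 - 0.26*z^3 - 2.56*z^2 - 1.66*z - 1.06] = -29.2*z^3 - 0.78*z^2 - 5.12*z - 1.66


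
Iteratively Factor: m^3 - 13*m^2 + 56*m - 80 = (m - 4)*(m^2 - 9*m + 20) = (m - 4)^2*(m - 5)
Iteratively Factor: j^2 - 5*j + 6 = (j - 2)*(j - 3)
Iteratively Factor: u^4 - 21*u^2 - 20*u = (u - 5)*(u^3 + 5*u^2 + 4*u) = u*(u - 5)*(u^2 + 5*u + 4) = u*(u - 5)*(u + 4)*(u + 1)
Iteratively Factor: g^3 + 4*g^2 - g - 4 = (g + 1)*(g^2 + 3*g - 4) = (g - 1)*(g + 1)*(g + 4)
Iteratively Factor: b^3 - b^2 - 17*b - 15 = (b + 1)*(b^2 - 2*b - 15) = (b - 5)*(b + 1)*(b + 3)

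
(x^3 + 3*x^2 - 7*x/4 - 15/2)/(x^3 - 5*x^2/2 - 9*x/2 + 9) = (x + 5/2)/(x - 3)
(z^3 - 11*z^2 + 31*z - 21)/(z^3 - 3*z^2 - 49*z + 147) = (z - 1)/(z + 7)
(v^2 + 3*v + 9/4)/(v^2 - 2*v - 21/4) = (2*v + 3)/(2*v - 7)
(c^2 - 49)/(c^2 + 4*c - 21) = (c - 7)/(c - 3)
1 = 1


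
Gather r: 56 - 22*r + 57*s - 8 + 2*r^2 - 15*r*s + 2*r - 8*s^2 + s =2*r^2 + r*(-15*s - 20) - 8*s^2 + 58*s + 48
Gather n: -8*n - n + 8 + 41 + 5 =54 - 9*n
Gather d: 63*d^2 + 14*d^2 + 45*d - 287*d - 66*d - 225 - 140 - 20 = 77*d^2 - 308*d - 385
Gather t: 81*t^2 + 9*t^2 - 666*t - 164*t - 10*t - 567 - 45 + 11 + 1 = 90*t^2 - 840*t - 600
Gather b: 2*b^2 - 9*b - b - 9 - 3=2*b^2 - 10*b - 12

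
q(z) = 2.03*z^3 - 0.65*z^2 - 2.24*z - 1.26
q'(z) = 6.09*z^2 - 1.3*z - 2.24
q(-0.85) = -1.07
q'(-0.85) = 3.27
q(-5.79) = -404.11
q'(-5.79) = 209.45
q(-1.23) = -3.27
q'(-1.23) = 8.57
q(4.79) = 196.20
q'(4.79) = 131.26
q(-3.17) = -65.36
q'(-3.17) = 63.08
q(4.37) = 145.95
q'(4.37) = 108.38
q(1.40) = -0.10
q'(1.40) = 7.88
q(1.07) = -1.91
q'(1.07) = 3.34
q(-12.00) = -3575.82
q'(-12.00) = 890.32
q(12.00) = 3386.10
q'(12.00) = 859.12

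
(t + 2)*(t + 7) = t^2 + 9*t + 14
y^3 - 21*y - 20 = (y - 5)*(y + 1)*(y + 4)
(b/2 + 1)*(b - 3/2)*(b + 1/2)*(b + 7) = b^4/2 + 4*b^3 + 17*b^2/8 - 83*b/8 - 21/4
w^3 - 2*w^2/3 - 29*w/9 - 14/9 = (w - 7/3)*(w + 2/3)*(w + 1)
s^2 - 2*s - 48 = (s - 8)*(s + 6)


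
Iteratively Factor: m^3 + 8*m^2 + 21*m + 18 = (m + 2)*(m^2 + 6*m + 9) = (m + 2)*(m + 3)*(m + 3)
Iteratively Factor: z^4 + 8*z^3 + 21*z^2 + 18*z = (z)*(z^3 + 8*z^2 + 21*z + 18) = z*(z + 2)*(z^2 + 6*z + 9) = z*(z + 2)*(z + 3)*(z + 3)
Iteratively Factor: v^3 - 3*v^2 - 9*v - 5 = (v + 1)*(v^2 - 4*v - 5) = (v + 1)^2*(v - 5)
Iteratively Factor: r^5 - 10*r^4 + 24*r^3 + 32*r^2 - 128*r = (r)*(r^4 - 10*r^3 + 24*r^2 + 32*r - 128) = r*(r - 4)*(r^3 - 6*r^2 + 32) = r*(r - 4)^2*(r^2 - 2*r - 8) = r*(r - 4)^3*(r + 2)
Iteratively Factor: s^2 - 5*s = (s)*(s - 5)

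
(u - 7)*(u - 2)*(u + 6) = u^3 - 3*u^2 - 40*u + 84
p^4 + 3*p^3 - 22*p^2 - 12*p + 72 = (p - 3)*(p - 2)*(p + 2)*(p + 6)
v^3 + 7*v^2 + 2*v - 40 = (v - 2)*(v + 4)*(v + 5)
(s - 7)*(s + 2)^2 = s^3 - 3*s^2 - 24*s - 28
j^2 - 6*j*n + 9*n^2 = (j - 3*n)^2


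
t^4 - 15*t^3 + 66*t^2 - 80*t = t*(t - 8)*(t - 5)*(t - 2)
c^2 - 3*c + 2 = (c - 2)*(c - 1)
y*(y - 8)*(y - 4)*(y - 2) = y^4 - 14*y^3 + 56*y^2 - 64*y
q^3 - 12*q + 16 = (q - 2)^2*(q + 4)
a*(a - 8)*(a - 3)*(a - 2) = a^4 - 13*a^3 + 46*a^2 - 48*a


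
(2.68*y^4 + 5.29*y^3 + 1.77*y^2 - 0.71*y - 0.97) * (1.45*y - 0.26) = 3.886*y^5 + 6.9737*y^4 + 1.1911*y^3 - 1.4897*y^2 - 1.2219*y + 0.2522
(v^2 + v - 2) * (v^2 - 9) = v^4 + v^3 - 11*v^2 - 9*v + 18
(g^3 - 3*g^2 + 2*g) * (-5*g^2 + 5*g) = -5*g^5 + 20*g^4 - 25*g^3 + 10*g^2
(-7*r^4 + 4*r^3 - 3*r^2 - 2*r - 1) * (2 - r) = 7*r^5 - 18*r^4 + 11*r^3 - 4*r^2 - 3*r - 2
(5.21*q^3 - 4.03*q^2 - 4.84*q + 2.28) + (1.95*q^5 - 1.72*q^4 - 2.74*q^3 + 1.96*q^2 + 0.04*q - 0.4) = 1.95*q^5 - 1.72*q^4 + 2.47*q^3 - 2.07*q^2 - 4.8*q + 1.88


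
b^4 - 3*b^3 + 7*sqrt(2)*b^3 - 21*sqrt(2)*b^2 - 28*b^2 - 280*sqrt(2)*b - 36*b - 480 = (b - 8)*(b + 5)*(b + sqrt(2))*(b + 6*sqrt(2))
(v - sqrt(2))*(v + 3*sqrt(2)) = v^2 + 2*sqrt(2)*v - 6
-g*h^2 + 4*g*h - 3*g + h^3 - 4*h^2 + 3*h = (-g + h)*(h - 3)*(h - 1)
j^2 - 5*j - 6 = (j - 6)*(j + 1)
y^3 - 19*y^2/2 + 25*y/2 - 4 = (y - 8)*(y - 1)*(y - 1/2)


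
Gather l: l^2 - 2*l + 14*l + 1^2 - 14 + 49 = l^2 + 12*l + 36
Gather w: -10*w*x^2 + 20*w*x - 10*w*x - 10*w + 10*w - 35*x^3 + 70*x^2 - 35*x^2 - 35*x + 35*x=w*(-10*x^2 + 10*x) - 35*x^3 + 35*x^2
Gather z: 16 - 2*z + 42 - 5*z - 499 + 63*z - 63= 56*z - 504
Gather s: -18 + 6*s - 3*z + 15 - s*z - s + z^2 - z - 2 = s*(5 - z) + z^2 - 4*z - 5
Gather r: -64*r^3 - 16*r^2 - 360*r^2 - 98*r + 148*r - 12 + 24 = -64*r^3 - 376*r^2 + 50*r + 12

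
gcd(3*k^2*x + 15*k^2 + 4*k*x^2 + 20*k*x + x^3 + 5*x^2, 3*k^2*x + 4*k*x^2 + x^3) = 3*k^2 + 4*k*x + x^2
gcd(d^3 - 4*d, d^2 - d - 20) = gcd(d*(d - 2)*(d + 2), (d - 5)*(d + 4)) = 1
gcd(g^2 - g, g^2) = g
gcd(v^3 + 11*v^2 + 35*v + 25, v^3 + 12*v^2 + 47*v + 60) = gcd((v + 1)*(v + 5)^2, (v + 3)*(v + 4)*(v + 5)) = v + 5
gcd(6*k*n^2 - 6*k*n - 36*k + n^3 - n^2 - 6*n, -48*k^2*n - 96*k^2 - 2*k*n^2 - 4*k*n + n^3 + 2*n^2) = 6*k*n + 12*k + n^2 + 2*n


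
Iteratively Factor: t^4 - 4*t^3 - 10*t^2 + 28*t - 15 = (t - 5)*(t^3 + t^2 - 5*t + 3) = (t - 5)*(t - 1)*(t^2 + 2*t - 3) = (t - 5)*(t - 1)*(t + 3)*(t - 1)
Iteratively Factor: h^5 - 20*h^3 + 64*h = (h - 2)*(h^4 + 2*h^3 - 16*h^2 - 32*h) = (h - 2)*(h + 2)*(h^3 - 16*h) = (h - 4)*(h - 2)*(h + 2)*(h^2 + 4*h) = h*(h - 4)*(h - 2)*(h + 2)*(h + 4)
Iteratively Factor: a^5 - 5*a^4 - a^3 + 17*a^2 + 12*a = (a - 4)*(a^4 - a^3 - 5*a^2 - 3*a) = (a - 4)*(a + 1)*(a^3 - 2*a^2 - 3*a) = (a - 4)*(a + 1)^2*(a^2 - 3*a) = a*(a - 4)*(a + 1)^2*(a - 3)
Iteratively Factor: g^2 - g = (g - 1)*(g)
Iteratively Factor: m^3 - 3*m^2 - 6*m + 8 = (m - 1)*(m^2 - 2*m - 8) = (m - 1)*(m + 2)*(m - 4)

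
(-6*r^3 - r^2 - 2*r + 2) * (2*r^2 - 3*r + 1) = -12*r^5 + 16*r^4 - 7*r^3 + 9*r^2 - 8*r + 2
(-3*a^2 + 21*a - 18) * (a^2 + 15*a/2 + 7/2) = -3*a^4 - 3*a^3/2 + 129*a^2 - 123*a/2 - 63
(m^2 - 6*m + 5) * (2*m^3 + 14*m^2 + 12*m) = 2*m^5 + 2*m^4 - 62*m^3 - 2*m^2 + 60*m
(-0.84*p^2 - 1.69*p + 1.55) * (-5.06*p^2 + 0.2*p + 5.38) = 4.2504*p^4 + 8.3834*p^3 - 12.7002*p^2 - 8.7822*p + 8.339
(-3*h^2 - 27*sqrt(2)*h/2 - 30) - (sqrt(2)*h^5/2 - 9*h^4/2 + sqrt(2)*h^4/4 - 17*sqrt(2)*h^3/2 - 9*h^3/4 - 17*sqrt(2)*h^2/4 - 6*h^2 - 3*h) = -sqrt(2)*h^5/2 - sqrt(2)*h^4/4 + 9*h^4/2 + 9*h^3/4 + 17*sqrt(2)*h^3/2 + 3*h^2 + 17*sqrt(2)*h^2/4 - 27*sqrt(2)*h/2 + 3*h - 30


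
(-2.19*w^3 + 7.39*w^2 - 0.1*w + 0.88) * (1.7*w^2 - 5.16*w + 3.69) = -3.723*w^5 + 23.8634*w^4 - 46.3835*w^3 + 29.2811*w^2 - 4.9098*w + 3.2472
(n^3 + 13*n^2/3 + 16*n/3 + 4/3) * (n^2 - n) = n^5 + 10*n^4/3 + n^3 - 4*n^2 - 4*n/3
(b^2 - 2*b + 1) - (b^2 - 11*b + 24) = 9*b - 23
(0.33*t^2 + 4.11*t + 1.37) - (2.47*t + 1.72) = 0.33*t^2 + 1.64*t - 0.35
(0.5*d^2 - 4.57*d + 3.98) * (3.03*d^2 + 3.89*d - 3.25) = 1.515*d^4 - 11.9021*d^3 - 7.3429*d^2 + 30.3347*d - 12.935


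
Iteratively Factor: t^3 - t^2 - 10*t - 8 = (t + 1)*(t^2 - 2*t - 8) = (t + 1)*(t + 2)*(t - 4)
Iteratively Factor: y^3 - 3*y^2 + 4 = (y + 1)*(y^2 - 4*y + 4) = (y - 2)*(y + 1)*(y - 2)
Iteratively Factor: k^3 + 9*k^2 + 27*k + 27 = (k + 3)*(k^2 + 6*k + 9) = (k + 3)^2*(k + 3)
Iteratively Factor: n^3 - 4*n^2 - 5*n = (n)*(n^2 - 4*n - 5) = n*(n + 1)*(n - 5)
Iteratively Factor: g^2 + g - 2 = (g - 1)*(g + 2)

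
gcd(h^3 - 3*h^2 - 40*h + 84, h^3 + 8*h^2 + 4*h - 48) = h^2 + 4*h - 12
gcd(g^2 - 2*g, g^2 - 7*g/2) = g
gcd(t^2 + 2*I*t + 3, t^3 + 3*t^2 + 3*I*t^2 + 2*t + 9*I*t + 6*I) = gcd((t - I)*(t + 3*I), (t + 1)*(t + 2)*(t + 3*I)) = t + 3*I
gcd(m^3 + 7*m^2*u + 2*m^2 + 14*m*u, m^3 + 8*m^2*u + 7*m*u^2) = m^2 + 7*m*u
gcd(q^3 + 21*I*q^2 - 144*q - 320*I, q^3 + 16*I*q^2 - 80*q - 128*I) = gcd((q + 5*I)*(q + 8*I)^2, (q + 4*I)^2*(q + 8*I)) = q + 8*I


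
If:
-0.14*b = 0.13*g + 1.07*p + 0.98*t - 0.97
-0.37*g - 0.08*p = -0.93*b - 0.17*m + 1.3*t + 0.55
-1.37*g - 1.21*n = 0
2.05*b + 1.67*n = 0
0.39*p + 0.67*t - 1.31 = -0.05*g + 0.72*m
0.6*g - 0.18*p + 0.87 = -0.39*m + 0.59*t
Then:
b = -0.68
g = -0.74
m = -1.74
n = 0.84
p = 2.05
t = -1.05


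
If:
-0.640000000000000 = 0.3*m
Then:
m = -2.13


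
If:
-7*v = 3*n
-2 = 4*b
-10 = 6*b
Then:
No Solution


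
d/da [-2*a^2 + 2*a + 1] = 2 - 4*a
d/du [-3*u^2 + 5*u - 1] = 5 - 6*u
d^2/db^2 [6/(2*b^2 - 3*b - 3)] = 12*(4*b^2 - 6*b - (4*b - 3)^2 - 6)/(-2*b^2 + 3*b + 3)^3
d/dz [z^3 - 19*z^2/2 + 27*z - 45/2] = 3*z^2 - 19*z + 27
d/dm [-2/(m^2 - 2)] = 4*m/(m^2 - 2)^2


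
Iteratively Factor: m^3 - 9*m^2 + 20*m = (m - 5)*(m^2 - 4*m) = (m - 5)*(m - 4)*(m)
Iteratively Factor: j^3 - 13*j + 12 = (j - 3)*(j^2 + 3*j - 4) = (j - 3)*(j - 1)*(j + 4)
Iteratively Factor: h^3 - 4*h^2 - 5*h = (h)*(h^2 - 4*h - 5) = h*(h + 1)*(h - 5)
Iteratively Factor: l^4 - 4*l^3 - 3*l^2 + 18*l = (l + 2)*(l^3 - 6*l^2 + 9*l) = (l - 3)*(l + 2)*(l^2 - 3*l) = (l - 3)^2*(l + 2)*(l)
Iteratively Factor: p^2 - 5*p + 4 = (p - 4)*(p - 1)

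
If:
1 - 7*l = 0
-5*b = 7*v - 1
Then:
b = 1/5 - 7*v/5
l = 1/7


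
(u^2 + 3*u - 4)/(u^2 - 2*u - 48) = (-u^2 - 3*u + 4)/(-u^2 + 2*u + 48)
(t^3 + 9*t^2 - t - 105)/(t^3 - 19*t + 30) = (t + 7)/(t - 2)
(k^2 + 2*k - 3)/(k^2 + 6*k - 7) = (k + 3)/(k + 7)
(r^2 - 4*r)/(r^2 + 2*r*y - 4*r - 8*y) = r/(r + 2*y)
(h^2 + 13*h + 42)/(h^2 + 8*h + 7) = (h + 6)/(h + 1)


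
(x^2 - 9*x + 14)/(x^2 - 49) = (x - 2)/(x + 7)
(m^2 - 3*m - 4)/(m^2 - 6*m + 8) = (m + 1)/(m - 2)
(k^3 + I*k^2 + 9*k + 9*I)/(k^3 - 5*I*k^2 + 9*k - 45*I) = (k + I)/(k - 5*I)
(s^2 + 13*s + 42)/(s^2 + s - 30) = (s + 7)/(s - 5)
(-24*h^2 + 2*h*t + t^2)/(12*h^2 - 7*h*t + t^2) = (6*h + t)/(-3*h + t)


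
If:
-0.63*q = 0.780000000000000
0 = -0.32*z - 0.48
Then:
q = -1.24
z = -1.50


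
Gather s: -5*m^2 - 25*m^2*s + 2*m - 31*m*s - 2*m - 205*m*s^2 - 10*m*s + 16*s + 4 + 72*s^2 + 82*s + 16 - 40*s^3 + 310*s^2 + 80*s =-5*m^2 - 40*s^3 + s^2*(382 - 205*m) + s*(-25*m^2 - 41*m + 178) + 20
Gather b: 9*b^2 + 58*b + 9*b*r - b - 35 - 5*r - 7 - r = 9*b^2 + b*(9*r + 57) - 6*r - 42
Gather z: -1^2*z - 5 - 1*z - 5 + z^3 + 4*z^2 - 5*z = z^3 + 4*z^2 - 7*z - 10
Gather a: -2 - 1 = -3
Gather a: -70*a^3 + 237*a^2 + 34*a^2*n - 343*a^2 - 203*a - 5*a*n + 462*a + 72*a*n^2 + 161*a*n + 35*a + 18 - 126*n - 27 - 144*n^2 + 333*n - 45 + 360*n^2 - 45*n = -70*a^3 + a^2*(34*n - 106) + a*(72*n^2 + 156*n + 294) + 216*n^2 + 162*n - 54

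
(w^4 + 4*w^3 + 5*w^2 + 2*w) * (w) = w^5 + 4*w^4 + 5*w^3 + 2*w^2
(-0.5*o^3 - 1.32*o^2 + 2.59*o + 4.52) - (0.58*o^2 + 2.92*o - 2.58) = -0.5*o^3 - 1.9*o^2 - 0.33*o + 7.1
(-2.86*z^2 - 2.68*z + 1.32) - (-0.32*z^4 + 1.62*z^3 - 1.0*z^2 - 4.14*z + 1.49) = 0.32*z^4 - 1.62*z^3 - 1.86*z^2 + 1.46*z - 0.17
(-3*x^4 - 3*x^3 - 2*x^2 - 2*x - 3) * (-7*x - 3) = 21*x^5 + 30*x^4 + 23*x^3 + 20*x^2 + 27*x + 9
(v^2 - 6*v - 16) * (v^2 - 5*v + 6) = v^4 - 11*v^3 + 20*v^2 + 44*v - 96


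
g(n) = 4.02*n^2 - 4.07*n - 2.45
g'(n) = 8.04*n - 4.07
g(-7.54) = 256.78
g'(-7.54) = -64.69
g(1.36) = -0.55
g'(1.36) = 6.86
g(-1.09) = 6.76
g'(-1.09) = -12.83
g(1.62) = 1.51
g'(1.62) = 8.95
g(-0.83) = 3.70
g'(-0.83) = -10.74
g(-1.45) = 11.90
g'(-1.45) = -15.73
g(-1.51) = 12.86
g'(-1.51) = -16.21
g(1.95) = 4.90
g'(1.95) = 11.61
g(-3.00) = 45.94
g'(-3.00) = -28.19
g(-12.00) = 625.27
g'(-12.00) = -100.55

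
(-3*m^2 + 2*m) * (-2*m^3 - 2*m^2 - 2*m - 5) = 6*m^5 + 2*m^4 + 2*m^3 + 11*m^2 - 10*m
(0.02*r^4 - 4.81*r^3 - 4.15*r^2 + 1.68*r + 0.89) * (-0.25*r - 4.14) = -0.005*r^5 + 1.1197*r^4 + 20.9509*r^3 + 16.761*r^2 - 7.1777*r - 3.6846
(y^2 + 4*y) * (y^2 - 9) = y^4 + 4*y^3 - 9*y^2 - 36*y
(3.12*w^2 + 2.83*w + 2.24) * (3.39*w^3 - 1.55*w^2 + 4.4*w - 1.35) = 10.5768*w^5 + 4.7577*w^4 + 16.9351*w^3 + 4.768*w^2 + 6.0355*w - 3.024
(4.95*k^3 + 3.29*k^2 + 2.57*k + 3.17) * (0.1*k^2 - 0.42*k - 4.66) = 0.495*k^5 - 1.75*k^4 - 24.1918*k^3 - 16.0938*k^2 - 13.3076*k - 14.7722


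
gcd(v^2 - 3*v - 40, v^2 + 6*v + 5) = v + 5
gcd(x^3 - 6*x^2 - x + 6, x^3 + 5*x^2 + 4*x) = x + 1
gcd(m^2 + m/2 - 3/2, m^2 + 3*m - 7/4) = 1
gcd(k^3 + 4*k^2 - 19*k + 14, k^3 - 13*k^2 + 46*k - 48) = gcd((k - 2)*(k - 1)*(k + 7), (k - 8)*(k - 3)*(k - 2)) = k - 2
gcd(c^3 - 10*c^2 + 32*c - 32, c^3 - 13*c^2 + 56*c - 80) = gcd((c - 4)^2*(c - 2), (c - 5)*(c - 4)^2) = c^2 - 8*c + 16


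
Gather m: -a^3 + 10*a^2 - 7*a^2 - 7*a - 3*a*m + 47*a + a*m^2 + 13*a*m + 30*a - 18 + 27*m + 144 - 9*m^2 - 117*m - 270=-a^3 + 3*a^2 + 70*a + m^2*(a - 9) + m*(10*a - 90) - 144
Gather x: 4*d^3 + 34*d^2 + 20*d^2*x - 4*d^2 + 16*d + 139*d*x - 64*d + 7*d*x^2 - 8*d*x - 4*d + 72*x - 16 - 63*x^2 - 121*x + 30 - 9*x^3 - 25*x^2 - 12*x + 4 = 4*d^3 + 30*d^2 - 52*d - 9*x^3 + x^2*(7*d - 88) + x*(20*d^2 + 131*d - 61) + 18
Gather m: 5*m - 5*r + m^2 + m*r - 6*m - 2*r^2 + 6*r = m^2 + m*(r - 1) - 2*r^2 + r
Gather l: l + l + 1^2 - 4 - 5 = 2*l - 8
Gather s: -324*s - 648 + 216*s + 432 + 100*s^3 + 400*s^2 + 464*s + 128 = 100*s^3 + 400*s^2 + 356*s - 88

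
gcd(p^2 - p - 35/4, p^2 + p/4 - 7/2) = 1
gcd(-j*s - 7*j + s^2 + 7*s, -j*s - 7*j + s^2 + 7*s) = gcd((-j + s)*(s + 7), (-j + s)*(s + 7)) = -j*s - 7*j + s^2 + 7*s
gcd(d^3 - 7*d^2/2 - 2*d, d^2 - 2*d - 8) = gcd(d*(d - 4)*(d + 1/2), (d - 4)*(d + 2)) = d - 4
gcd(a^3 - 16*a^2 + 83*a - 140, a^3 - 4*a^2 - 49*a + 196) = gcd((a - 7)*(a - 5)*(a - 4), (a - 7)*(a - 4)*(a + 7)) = a^2 - 11*a + 28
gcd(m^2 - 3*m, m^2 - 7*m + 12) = m - 3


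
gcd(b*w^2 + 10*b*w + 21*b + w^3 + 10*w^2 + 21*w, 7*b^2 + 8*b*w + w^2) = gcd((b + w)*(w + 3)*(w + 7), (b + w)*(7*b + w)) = b + w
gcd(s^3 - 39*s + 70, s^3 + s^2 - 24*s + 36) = s - 2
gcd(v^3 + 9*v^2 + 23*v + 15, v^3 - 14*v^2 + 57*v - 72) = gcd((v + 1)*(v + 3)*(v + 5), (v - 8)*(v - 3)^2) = 1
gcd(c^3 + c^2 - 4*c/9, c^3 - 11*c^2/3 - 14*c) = c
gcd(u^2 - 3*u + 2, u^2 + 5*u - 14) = u - 2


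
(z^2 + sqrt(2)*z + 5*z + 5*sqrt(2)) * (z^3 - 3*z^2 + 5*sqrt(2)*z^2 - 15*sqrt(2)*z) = z^5 + 2*z^4 + 6*sqrt(2)*z^4 - 5*z^3 + 12*sqrt(2)*z^3 - 90*sqrt(2)*z^2 + 20*z^2 - 150*z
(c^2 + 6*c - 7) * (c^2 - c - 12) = c^4 + 5*c^3 - 25*c^2 - 65*c + 84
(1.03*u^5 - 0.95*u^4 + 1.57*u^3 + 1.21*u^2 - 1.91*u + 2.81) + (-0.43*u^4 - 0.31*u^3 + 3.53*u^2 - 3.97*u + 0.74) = 1.03*u^5 - 1.38*u^4 + 1.26*u^3 + 4.74*u^2 - 5.88*u + 3.55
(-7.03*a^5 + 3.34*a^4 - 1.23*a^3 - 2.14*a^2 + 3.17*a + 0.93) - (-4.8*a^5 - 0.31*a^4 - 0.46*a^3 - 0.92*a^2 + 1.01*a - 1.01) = -2.23*a^5 + 3.65*a^4 - 0.77*a^3 - 1.22*a^2 + 2.16*a + 1.94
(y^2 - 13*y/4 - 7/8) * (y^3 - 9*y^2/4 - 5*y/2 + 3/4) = y^5 - 11*y^4/2 + 63*y^3/16 + 347*y^2/32 - y/4 - 21/32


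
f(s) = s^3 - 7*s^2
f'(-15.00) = 885.00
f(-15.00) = -4950.00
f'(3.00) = -15.00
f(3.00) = -36.00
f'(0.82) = -9.46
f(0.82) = -4.16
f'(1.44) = -13.94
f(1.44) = -11.53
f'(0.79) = -9.19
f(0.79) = -3.88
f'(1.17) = -12.27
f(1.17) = -7.98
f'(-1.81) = 35.17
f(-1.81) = -28.86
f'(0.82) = -9.46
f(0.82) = -4.16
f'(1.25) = -12.81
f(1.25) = -8.98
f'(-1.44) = 26.38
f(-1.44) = -17.50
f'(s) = 3*s^2 - 14*s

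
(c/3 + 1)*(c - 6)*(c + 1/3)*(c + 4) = c^4/3 + 4*c^3/9 - 89*c^2/9 - 82*c/3 - 8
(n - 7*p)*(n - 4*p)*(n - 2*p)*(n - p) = n^4 - 14*n^3*p + 63*n^2*p^2 - 106*n*p^3 + 56*p^4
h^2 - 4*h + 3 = (h - 3)*(h - 1)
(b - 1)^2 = b^2 - 2*b + 1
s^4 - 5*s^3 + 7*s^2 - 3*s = s*(s - 3)*(s - 1)^2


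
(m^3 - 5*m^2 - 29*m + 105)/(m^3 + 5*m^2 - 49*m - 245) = (m - 3)/(m + 7)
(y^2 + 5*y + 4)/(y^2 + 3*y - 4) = (y + 1)/(y - 1)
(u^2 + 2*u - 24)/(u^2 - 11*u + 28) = (u + 6)/(u - 7)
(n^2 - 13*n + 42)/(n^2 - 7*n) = (n - 6)/n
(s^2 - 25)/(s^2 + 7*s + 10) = (s - 5)/(s + 2)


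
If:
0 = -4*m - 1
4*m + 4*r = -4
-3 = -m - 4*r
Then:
No Solution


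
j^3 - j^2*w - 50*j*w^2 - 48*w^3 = (j - 8*w)*(j + w)*(j + 6*w)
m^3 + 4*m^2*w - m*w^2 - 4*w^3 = (m - w)*(m + w)*(m + 4*w)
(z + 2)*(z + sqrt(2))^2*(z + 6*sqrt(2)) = z^4 + 2*z^3 + 8*sqrt(2)*z^3 + 16*sqrt(2)*z^2 + 26*z^2 + 12*sqrt(2)*z + 52*z + 24*sqrt(2)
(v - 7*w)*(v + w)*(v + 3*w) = v^3 - 3*v^2*w - 25*v*w^2 - 21*w^3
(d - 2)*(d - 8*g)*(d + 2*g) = d^3 - 6*d^2*g - 2*d^2 - 16*d*g^2 + 12*d*g + 32*g^2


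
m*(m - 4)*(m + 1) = m^3 - 3*m^2 - 4*m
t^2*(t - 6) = t^3 - 6*t^2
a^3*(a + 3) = a^4 + 3*a^3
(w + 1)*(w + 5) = w^2 + 6*w + 5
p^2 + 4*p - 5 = (p - 1)*(p + 5)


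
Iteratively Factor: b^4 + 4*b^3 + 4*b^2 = (b + 2)*(b^3 + 2*b^2) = b*(b + 2)*(b^2 + 2*b) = b^2*(b + 2)*(b + 2)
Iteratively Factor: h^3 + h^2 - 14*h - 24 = (h + 3)*(h^2 - 2*h - 8) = (h + 2)*(h + 3)*(h - 4)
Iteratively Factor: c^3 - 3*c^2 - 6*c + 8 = (c - 1)*(c^2 - 2*c - 8) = (c - 1)*(c + 2)*(c - 4)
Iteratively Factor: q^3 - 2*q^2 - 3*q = (q - 3)*(q^2 + q) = q*(q - 3)*(q + 1)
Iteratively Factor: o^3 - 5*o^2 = (o)*(o^2 - 5*o) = o^2*(o - 5)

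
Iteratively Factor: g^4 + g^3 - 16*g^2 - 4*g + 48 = (g - 3)*(g^3 + 4*g^2 - 4*g - 16) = (g - 3)*(g + 4)*(g^2 - 4) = (g - 3)*(g + 2)*(g + 4)*(g - 2)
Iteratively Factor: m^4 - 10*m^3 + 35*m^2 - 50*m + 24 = (m - 1)*(m^3 - 9*m^2 + 26*m - 24) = (m - 2)*(m - 1)*(m^2 - 7*m + 12) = (m - 3)*(m - 2)*(m - 1)*(m - 4)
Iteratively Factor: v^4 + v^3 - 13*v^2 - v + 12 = (v - 3)*(v^3 + 4*v^2 - v - 4) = (v - 3)*(v + 4)*(v^2 - 1) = (v - 3)*(v - 1)*(v + 4)*(v + 1)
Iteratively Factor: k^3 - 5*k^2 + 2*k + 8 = (k - 4)*(k^2 - k - 2) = (k - 4)*(k - 2)*(k + 1)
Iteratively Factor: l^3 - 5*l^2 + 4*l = (l)*(l^2 - 5*l + 4) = l*(l - 4)*(l - 1)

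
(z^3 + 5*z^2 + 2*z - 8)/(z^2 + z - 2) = z + 4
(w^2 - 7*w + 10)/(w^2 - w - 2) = (w - 5)/(w + 1)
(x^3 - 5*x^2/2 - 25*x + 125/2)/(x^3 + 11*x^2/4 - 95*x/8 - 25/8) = 4*(x - 5)/(4*x + 1)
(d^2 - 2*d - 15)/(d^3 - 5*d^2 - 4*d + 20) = (d + 3)/(d^2 - 4)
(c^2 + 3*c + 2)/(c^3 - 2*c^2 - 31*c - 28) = (c + 2)/(c^2 - 3*c - 28)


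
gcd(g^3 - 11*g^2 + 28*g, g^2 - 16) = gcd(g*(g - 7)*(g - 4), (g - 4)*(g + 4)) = g - 4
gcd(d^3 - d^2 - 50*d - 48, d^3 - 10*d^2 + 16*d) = d - 8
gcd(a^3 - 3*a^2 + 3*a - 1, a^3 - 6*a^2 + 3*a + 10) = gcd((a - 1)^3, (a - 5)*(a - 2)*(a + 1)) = 1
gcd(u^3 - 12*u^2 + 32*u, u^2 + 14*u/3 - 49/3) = 1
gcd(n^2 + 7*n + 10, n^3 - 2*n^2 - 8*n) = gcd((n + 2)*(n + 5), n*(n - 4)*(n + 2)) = n + 2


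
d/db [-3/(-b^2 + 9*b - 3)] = 3*(9 - 2*b)/(b^2 - 9*b + 3)^2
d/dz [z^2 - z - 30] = 2*z - 1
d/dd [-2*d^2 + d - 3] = 1 - 4*d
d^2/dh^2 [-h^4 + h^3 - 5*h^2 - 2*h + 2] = -12*h^2 + 6*h - 10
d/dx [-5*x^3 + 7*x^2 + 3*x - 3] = -15*x^2 + 14*x + 3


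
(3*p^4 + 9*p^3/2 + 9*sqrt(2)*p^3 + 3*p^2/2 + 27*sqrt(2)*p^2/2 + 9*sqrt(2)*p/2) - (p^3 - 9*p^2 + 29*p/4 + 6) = 3*p^4 + 7*p^3/2 + 9*sqrt(2)*p^3 + 21*p^2/2 + 27*sqrt(2)*p^2/2 - 29*p/4 + 9*sqrt(2)*p/2 - 6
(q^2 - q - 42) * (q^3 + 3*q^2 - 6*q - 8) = q^5 + 2*q^4 - 51*q^3 - 128*q^2 + 260*q + 336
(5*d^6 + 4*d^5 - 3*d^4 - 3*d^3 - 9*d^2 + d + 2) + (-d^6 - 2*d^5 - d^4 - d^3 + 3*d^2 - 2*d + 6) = 4*d^6 + 2*d^5 - 4*d^4 - 4*d^3 - 6*d^2 - d + 8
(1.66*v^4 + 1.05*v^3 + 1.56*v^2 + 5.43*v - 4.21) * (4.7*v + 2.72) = 7.802*v^5 + 9.4502*v^4 + 10.188*v^3 + 29.7642*v^2 - 5.0174*v - 11.4512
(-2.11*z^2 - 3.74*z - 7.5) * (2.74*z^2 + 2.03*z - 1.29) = -5.7814*z^4 - 14.5309*z^3 - 25.4203*z^2 - 10.4004*z + 9.675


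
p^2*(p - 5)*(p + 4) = p^4 - p^3 - 20*p^2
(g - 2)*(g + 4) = g^2 + 2*g - 8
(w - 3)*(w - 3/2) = w^2 - 9*w/2 + 9/2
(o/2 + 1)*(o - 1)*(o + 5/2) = o^3/2 + 7*o^2/4 + o/4 - 5/2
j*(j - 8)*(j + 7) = j^3 - j^2 - 56*j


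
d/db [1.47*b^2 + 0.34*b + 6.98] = 2.94*b + 0.34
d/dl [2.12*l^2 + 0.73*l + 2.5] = 4.24*l + 0.73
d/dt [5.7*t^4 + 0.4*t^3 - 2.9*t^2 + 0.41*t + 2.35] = 22.8*t^3 + 1.2*t^2 - 5.8*t + 0.41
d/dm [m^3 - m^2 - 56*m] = 3*m^2 - 2*m - 56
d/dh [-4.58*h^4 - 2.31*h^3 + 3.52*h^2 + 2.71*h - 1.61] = -18.32*h^3 - 6.93*h^2 + 7.04*h + 2.71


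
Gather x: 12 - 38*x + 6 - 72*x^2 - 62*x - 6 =-72*x^2 - 100*x + 12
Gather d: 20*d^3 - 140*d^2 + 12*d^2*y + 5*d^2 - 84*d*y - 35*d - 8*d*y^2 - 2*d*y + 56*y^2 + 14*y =20*d^3 + d^2*(12*y - 135) + d*(-8*y^2 - 86*y - 35) + 56*y^2 + 14*y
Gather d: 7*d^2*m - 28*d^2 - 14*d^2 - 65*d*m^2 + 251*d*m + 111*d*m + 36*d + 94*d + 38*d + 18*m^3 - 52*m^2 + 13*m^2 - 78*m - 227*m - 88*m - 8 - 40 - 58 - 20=d^2*(7*m - 42) + d*(-65*m^2 + 362*m + 168) + 18*m^3 - 39*m^2 - 393*m - 126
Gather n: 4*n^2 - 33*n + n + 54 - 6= 4*n^2 - 32*n + 48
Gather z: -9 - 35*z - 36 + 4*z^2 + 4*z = 4*z^2 - 31*z - 45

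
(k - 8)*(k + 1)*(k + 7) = k^3 - 57*k - 56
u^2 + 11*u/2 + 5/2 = (u + 1/2)*(u + 5)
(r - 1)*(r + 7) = r^2 + 6*r - 7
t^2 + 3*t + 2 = (t + 1)*(t + 2)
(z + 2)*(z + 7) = z^2 + 9*z + 14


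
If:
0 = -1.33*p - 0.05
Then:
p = -0.04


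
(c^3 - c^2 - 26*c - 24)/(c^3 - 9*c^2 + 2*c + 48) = (c^3 - c^2 - 26*c - 24)/(c^3 - 9*c^2 + 2*c + 48)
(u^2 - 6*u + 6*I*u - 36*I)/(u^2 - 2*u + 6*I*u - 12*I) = (u - 6)/(u - 2)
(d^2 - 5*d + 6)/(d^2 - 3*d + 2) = (d - 3)/(d - 1)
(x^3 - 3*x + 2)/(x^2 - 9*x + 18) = (x^3 - 3*x + 2)/(x^2 - 9*x + 18)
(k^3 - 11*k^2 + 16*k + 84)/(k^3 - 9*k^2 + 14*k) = (k^2 - 4*k - 12)/(k*(k - 2))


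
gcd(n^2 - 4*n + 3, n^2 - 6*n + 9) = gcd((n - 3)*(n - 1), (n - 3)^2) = n - 3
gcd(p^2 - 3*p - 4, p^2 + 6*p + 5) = p + 1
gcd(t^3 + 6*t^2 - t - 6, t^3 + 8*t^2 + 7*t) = t + 1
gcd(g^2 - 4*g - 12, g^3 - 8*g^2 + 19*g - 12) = 1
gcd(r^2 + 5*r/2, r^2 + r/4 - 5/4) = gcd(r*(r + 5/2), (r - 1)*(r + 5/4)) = 1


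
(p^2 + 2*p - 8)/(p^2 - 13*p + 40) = (p^2 + 2*p - 8)/(p^2 - 13*p + 40)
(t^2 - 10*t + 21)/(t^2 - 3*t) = (t - 7)/t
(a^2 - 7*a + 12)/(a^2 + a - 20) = (a - 3)/(a + 5)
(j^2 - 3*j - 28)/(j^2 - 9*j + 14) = (j + 4)/(j - 2)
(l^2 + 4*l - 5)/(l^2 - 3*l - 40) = (l - 1)/(l - 8)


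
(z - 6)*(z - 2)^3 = z^4 - 12*z^3 + 48*z^2 - 80*z + 48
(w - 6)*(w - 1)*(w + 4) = w^3 - 3*w^2 - 22*w + 24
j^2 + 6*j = j*(j + 6)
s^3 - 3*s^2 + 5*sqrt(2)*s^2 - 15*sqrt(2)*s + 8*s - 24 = (s - 3)*(s + sqrt(2))*(s + 4*sqrt(2))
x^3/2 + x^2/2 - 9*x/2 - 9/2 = (x/2 + 1/2)*(x - 3)*(x + 3)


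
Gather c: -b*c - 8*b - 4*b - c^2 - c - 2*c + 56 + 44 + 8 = -12*b - c^2 + c*(-b - 3) + 108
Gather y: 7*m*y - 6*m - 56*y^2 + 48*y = -6*m - 56*y^2 + y*(7*m + 48)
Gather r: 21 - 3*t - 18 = 3 - 3*t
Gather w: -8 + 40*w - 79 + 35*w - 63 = 75*w - 150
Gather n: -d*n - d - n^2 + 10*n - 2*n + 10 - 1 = -d - n^2 + n*(8 - d) + 9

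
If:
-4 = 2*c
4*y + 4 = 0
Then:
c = -2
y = -1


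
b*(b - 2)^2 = b^3 - 4*b^2 + 4*b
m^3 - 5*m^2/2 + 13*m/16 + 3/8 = (m - 2)*(m - 3/4)*(m + 1/4)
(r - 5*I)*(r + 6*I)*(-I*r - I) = -I*r^3 + r^2 - I*r^2 + r - 30*I*r - 30*I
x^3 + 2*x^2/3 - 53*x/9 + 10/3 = (x - 5/3)*(x - 2/3)*(x + 3)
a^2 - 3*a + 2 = (a - 2)*(a - 1)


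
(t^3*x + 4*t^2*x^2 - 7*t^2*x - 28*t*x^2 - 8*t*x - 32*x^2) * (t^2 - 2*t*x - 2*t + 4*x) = t^5*x + 2*t^4*x^2 - 9*t^4*x - 8*t^3*x^3 - 18*t^3*x^2 + 6*t^3*x + 72*t^2*x^3 + 12*t^2*x^2 + 16*t^2*x - 48*t*x^3 + 32*t*x^2 - 128*x^3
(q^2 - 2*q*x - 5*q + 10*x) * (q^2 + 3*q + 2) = q^4 - 2*q^3*x - 2*q^3 + 4*q^2*x - 13*q^2 + 26*q*x - 10*q + 20*x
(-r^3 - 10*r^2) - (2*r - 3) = -r^3 - 10*r^2 - 2*r + 3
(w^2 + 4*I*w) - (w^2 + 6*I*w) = -2*I*w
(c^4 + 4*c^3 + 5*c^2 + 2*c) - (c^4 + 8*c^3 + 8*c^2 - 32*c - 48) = -4*c^3 - 3*c^2 + 34*c + 48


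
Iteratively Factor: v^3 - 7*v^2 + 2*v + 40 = (v + 2)*(v^2 - 9*v + 20) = (v - 4)*(v + 2)*(v - 5)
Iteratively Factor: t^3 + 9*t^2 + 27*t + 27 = (t + 3)*(t^2 + 6*t + 9) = (t + 3)^2*(t + 3)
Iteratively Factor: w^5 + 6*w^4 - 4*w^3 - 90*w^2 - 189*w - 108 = (w + 3)*(w^4 + 3*w^3 - 13*w^2 - 51*w - 36) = (w - 4)*(w + 3)*(w^3 + 7*w^2 + 15*w + 9) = (w - 4)*(w + 3)^2*(w^2 + 4*w + 3) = (w - 4)*(w + 1)*(w + 3)^2*(w + 3)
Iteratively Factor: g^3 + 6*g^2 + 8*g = (g + 2)*(g^2 + 4*g) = g*(g + 2)*(g + 4)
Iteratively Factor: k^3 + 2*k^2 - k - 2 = (k - 1)*(k^2 + 3*k + 2) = (k - 1)*(k + 1)*(k + 2)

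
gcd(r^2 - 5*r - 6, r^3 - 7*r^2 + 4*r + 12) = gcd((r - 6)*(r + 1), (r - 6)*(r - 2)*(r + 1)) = r^2 - 5*r - 6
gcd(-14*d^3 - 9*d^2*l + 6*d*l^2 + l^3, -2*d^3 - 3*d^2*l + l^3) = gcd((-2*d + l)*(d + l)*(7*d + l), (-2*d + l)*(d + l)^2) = 2*d^2 + d*l - l^2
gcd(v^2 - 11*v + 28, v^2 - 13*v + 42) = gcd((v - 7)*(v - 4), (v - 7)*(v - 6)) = v - 7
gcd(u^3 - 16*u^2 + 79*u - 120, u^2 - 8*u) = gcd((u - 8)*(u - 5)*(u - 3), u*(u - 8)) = u - 8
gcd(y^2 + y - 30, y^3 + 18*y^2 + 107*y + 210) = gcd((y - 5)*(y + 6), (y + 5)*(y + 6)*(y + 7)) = y + 6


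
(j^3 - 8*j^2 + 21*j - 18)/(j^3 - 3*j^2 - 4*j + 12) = (j - 3)/(j + 2)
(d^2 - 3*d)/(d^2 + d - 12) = d/(d + 4)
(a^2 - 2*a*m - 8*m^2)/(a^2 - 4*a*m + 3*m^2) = (a^2 - 2*a*m - 8*m^2)/(a^2 - 4*a*m + 3*m^2)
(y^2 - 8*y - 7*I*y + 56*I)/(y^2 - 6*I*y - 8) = (-y^2 + 8*y + 7*I*y - 56*I)/(-y^2 + 6*I*y + 8)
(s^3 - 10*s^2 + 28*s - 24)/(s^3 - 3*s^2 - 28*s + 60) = (s - 2)/(s + 5)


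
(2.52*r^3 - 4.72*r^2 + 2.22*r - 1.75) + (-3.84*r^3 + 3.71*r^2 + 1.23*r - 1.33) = -1.32*r^3 - 1.01*r^2 + 3.45*r - 3.08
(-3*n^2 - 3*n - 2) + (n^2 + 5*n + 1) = -2*n^2 + 2*n - 1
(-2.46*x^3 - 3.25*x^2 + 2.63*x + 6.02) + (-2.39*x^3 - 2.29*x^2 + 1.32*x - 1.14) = -4.85*x^3 - 5.54*x^2 + 3.95*x + 4.88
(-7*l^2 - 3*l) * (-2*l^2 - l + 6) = 14*l^4 + 13*l^3 - 39*l^2 - 18*l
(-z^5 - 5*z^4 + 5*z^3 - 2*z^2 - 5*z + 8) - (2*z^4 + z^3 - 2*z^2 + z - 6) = -z^5 - 7*z^4 + 4*z^3 - 6*z + 14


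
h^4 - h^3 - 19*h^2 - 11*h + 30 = (h - 5)*(h - 1)*(h + 2)*(h + 3)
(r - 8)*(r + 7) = r^2 - r - 56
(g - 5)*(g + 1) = g^2 - 4*g - 5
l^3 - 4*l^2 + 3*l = l*(l - 3)*(l - 1)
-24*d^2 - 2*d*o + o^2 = (-6*d + o)*(4*d + o)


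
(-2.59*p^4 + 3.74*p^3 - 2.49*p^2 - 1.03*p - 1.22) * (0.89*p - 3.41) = -2.3051*p^5 + 12.1605*p^4 - 14.9695*p^3 + 7.5742*p^2 + 2.4265*p + 4.1602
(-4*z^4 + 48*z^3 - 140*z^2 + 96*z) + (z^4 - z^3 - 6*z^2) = -3*z^4 + 47*z^3 - 146*z^2 + 96*z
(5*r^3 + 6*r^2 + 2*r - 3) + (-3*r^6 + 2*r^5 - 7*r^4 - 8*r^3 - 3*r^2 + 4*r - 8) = -3*r^6 + 2*r^5 - 7*r^4 - 3*r^3 + 3*r^2 + 6*r - 11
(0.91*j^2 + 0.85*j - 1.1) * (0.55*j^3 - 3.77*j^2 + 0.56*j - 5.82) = 0.5005*j^5 - 2.9632*j^4 - 3.2999*j^3 - 0.6732*j^2 - 5.563*j + 6.402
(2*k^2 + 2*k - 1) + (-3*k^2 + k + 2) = -k^2 + 3*k + 1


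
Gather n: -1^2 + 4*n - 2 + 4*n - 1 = 8*n - 4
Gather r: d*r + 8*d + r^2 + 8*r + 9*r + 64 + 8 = 8*d + r^2 + r*(d + 17) + 72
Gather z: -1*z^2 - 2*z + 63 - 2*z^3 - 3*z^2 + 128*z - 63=-2*z^3 - 4*z^2 + 126*z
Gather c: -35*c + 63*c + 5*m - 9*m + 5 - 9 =28*c - 4*m - 4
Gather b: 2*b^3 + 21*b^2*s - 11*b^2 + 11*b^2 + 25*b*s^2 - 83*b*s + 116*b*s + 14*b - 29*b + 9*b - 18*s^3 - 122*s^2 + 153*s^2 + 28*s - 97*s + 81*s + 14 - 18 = 2*b^3 + 21*b^2*s + b*(25*s^2 + 33*s - 6) - 18*s^3 + 31*s^2 + 12*s - 4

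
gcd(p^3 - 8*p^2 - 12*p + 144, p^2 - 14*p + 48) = p - 6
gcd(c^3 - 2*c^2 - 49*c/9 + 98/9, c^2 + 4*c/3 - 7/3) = c + 7/3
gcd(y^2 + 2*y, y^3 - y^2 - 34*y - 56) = y + 2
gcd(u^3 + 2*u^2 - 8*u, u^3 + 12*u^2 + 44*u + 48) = u + 4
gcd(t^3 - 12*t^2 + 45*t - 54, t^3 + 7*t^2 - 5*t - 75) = t - 3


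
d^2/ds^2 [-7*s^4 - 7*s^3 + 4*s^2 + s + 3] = -84*s^2 - 42*s + 8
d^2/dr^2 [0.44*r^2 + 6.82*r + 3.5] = 0.880000000000000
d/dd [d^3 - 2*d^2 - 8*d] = 3*d^2 - 4*d - 8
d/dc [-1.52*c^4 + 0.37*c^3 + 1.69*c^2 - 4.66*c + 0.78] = -6.08*c^3 + 1.11*c^2 + 3.38*c - 4.66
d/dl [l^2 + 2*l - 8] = 2*l + 2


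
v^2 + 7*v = v*(v + 7)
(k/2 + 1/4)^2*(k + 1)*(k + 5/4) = k^4/4 + 13*k^3/16 + 15*k^2/16 + 29*k/64 + 5/64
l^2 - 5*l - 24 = (l - 8)*(l + 3)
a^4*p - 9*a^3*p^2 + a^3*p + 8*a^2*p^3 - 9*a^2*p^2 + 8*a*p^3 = a*(a - 8*p)*(a - p)*(a*p + p)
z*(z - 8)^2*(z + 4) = z^4 - 12*z^3 + 256*z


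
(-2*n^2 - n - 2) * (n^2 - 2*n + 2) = -2*n^4 + 3*n^3 - 4*n^2 + 2*n - 4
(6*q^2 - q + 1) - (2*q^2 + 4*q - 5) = 4*q^2 - 5*q + 6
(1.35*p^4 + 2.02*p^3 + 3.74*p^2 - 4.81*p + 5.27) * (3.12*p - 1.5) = 4.212*p^5 + 4.2774*p^4 + 8.6388*p^3 - 20.6172*p^2 + 23.6574*p - 7.905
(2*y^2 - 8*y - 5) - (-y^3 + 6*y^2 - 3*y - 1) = y^3 - 4*y^2 - 5*y - 4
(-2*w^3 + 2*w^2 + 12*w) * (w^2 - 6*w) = -2*w^5 + 14*w^4 - 72*w^2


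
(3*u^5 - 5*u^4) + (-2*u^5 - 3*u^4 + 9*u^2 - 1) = u^5 - 8*u^4 + 9*u^2 - 1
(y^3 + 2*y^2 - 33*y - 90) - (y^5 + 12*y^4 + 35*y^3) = -y^5 - 12*y^4 - 34*y^3 + 2*y^2 - 33*y - 90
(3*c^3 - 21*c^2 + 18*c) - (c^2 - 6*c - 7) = 3*c^3 - 22*c^2 + 24*c + 7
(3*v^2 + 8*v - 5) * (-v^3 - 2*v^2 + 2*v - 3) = -3*v^5 - 14*v^4 - 5*v^3 + 17*v^2 - 34*v + 15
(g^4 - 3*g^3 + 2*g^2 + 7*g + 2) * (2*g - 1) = 2*g^5 - 7*g^4 + 7*g^3 + 12*g^2 - 3*g - 2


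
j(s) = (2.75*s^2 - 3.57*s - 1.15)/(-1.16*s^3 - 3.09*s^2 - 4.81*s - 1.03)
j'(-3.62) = 0.64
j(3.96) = -0.20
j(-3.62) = 1.55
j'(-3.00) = 0.92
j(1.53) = 0.01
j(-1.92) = 3.15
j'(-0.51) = -2.30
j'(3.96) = -0.01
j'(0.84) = -0.57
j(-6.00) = 0.71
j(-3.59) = 1.57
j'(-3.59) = 0.66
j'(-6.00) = 0.18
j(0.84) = 0.28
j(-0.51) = 1.79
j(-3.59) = 1.57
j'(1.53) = -0.25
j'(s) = (5.5*s - 3.57)/(-1.16*s^3 - 3.09*s^2 - 4.81*s - 1.03) + (2.75*s^2 - 3.57*s - 1.15)*(3.48*s^2 + 6.18*s + 4.81)/(-1.16*s^3 - 3.09*s^2 - 4.81*s - 1.03)^2 = (3.19*s^4 - 8.2824*s^3 - 28.2608*s^2 - 12.772*s - 1.8544)/(1.3456*s^6 + 7.1688*s^5 + 20.7073*s^4 + 32.1154*s^3 + 29.5015*s^2 + 9.9086*s + 1.0609)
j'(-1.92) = 0.81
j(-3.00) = 2.03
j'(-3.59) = 0.66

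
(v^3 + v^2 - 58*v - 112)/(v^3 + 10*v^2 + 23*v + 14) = (v - 8)/(v + 1)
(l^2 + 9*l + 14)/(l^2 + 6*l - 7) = (l + 2)/(l - 1)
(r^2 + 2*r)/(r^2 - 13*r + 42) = r*(r + 2)/(r^2 - 13*r + 42)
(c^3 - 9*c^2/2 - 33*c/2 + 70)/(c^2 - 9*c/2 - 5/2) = (2*c^2 + c - 28)/(2*c + 1)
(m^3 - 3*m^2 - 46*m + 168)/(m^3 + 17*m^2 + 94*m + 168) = (m^2 - 10*m + 24)/(m^2 + 10*m + 24)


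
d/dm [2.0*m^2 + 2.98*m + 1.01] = 4.0*m + 2.98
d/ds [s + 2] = 1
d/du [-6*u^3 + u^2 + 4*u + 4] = -18*u^2 + 2*u + 4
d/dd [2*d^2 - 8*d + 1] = 4*d - 8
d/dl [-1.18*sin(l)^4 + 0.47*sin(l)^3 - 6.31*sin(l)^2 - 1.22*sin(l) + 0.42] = (-4.72*sin(l)^3 + 1.41*sin(l)^2 - 12.62*sin(l) - 1.22)*cos(l)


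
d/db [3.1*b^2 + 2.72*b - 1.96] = 6.2*b + 2.72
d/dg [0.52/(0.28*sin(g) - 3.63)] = -0.1456*cos(g)/(0.28*sin(g) - 3.63)^2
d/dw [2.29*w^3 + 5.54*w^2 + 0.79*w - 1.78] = 6.87*w^2 + 11.08*w + 0.79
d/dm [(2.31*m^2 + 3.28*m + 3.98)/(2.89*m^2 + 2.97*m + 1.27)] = (-2.6185*m^2 - 17.137*m - 7.655)/(8.3521*m^4 + 17.1666*m^3 + 16.1615*m^2 + 7.5438*m + 1.6129)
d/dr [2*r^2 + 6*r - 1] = 4*r + 6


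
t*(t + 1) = t^2 + t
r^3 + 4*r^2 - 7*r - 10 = (r - 2)*(r + 1)*(r + 5)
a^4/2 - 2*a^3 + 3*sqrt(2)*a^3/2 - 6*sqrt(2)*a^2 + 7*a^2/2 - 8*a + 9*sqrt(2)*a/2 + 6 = (a/2 + sqrt(2))*(a - 3)*(a - 1)*(a + sqrt(2))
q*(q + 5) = q^2 + 5*q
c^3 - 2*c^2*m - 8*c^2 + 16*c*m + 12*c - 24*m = (c - 6)*(c - 2)*(c - 2*m)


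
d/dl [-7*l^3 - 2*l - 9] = -21*l^2 - 2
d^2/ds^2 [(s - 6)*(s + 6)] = 2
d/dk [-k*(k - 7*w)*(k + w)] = -3*k^2 + 12*k*w + 7*w^2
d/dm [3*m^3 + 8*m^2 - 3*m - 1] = 9*m^2 + 16*m - 3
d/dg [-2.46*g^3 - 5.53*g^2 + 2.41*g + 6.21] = -7.38*g^2 - 11.06*g + 2.41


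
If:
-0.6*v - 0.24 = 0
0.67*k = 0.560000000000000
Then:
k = 0.84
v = -0.40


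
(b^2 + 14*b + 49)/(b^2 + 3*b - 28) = (b + 7)/(b - 4)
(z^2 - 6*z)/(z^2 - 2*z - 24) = z/(z + 4)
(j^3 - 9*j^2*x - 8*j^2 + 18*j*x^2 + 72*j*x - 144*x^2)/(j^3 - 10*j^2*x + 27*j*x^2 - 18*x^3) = (8 - j)/(-j + x)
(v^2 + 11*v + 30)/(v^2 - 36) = (v + 5)/(v - 6)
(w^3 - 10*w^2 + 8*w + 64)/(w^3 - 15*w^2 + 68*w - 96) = (w + 2)/(w - 3)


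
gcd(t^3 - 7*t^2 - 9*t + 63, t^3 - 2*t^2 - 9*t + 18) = t^2 - 9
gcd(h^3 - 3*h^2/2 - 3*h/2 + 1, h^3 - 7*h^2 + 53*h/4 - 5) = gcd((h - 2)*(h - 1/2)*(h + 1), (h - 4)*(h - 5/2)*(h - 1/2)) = h - 1/2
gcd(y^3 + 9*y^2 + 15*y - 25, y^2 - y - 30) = y + 5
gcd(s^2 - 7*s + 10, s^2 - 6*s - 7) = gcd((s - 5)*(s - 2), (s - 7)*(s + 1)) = 1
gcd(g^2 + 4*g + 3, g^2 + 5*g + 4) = g + 1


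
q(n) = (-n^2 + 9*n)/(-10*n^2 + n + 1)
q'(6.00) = 0.03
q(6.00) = -0.05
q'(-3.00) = 0.10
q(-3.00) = 0.39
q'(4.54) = 0.05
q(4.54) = -0.10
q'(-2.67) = 0.12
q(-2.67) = 0.43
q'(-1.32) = 0.53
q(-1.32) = 0.77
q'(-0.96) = 1.10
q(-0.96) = 1.04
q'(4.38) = 0.05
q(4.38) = -0.11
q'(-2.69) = 0.12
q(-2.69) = 0.42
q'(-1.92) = 0.24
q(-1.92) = 0.55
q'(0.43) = 140.10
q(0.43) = -8.79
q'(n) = (9 - 2*n)/(-10*n^2 + n + 1) + (20*n - 1)*(-n^2 + 9*n)/(-10*n^2 + n + 1)^2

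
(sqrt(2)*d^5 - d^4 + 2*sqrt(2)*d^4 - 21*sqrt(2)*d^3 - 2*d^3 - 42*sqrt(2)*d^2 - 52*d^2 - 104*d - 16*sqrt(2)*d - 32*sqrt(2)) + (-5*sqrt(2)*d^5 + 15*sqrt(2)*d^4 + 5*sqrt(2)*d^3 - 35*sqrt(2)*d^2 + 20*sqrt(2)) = -4*sqrt(2)*d^5 - d^4 + 17*sqrt(2)*d^4 - 16*sqrt(2)*d^3 - 2*d^3 - 77*sqrt(2)*d^2 - 52*d^2 - 104*d - 16*sqrt(2)*d - 12*sqrt(2)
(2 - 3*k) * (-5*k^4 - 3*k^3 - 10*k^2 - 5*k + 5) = 15*k^5 - k^4 + 24*k^3 - 5*k^2 - 25*k + 10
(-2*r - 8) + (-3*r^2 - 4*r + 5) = -3*r^2 - 6*r - 3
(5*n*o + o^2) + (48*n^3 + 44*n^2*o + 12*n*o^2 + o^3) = 48*n^3 + 44*n^2*o + 12*n*o^2 + 5*n*o + o^3 + o^2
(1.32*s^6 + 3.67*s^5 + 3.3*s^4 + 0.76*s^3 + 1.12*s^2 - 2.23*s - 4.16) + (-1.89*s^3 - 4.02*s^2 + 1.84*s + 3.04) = 1.32*s^6 + 3.67*s^5 + 3.3*s^4 - 1.13*s^3 - 2.9*s^2 - 0.39*s - 1.12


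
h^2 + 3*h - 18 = (h - 3)*(h + 6)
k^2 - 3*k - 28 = (k - 7)*(k + 4)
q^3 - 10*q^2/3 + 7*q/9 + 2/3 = (q - 3)*(q - 2/3)*(q + 1/3)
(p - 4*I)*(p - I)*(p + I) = p^3 - 4*I*p^2 + p - 4*I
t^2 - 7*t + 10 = (t - 5)*(t - 2)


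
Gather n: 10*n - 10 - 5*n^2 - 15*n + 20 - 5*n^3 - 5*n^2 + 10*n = -5*n^3 - 10*n^2 + 5*n + 10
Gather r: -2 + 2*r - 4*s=2*r - 4*s - 2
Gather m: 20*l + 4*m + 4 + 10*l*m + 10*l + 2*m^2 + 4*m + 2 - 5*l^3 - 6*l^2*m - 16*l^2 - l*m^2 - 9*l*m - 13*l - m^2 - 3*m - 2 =-5*l^3 - 16*l^2 + 17*l + m^2*(1 - l) + m*(-6*l^2 + l + 5) + 4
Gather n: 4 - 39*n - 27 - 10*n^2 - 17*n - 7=-10*n^2 - 56*n - 30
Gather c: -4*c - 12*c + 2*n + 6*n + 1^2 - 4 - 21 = -16*c + 8*n - 24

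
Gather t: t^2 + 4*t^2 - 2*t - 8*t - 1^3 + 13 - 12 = 5*t^2 - 10*t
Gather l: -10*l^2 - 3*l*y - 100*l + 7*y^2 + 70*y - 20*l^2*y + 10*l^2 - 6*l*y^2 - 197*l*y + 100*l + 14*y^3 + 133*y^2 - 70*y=-20*l^2*y + l*(-6*y^2 - 200*y) + 14*y^3 + 140*y^2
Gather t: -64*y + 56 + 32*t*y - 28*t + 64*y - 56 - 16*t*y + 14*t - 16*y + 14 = t*(16*y - 14) - 16*y + 14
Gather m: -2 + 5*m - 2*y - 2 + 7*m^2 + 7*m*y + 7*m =7*m^2 + m*(7*y + 12) - 2*y - 4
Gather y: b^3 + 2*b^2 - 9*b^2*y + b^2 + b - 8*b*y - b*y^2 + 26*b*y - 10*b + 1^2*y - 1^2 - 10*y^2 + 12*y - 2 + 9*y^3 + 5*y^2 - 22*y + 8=b^3 + 3*b^2 - 9*b + 9*y^3 + y^2*(-b - 5) + y*(-9*b^2 + 18*b - 9) + 5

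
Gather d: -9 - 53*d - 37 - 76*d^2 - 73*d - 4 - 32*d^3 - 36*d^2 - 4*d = -32*d^3 - 112*d^2 - 130*d - 50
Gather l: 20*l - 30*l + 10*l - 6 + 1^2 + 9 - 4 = 0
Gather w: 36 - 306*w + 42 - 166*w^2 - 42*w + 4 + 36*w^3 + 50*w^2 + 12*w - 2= 36*w^3 - 116*w^2 - 336*w + 80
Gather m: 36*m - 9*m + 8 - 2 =27*m + 6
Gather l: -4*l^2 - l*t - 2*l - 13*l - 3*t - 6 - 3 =-4*l^2 + l*(-t - 15) - 3*t - 9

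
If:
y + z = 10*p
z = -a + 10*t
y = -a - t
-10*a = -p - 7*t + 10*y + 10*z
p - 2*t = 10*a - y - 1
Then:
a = 821/9401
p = -76/9401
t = 14/1343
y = -919/9401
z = 159/9401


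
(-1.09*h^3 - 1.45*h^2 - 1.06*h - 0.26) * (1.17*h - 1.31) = -1.2753*h^4 - 0.2686*h^3 + 0.6593*h^2 + 1.0844*h + 0.3406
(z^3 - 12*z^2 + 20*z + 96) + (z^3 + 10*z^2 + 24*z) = 2*z^3 - 2*z^2 + 44*z + 96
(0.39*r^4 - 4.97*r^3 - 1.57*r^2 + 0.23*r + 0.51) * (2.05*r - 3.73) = 0.7995*r^5 - 11.6432*r^4 + 15.3196*r^3 + 6.3276*r^2 + 0.1876*r - 1.9023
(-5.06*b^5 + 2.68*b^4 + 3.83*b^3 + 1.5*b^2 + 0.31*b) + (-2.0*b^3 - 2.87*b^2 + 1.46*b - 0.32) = -5.06*b^5 + 2.68*b^4 + 1.83*b^3 - 1.37*b^2 + 1.77*b - 0.32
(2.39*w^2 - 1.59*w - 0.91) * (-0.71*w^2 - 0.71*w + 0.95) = -1.6969*w^4 - 0.568*w^3 + 4.0455*w^2 - 0.8644*w - 0.8645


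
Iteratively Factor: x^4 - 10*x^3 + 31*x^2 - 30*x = (x - 3)*(x^3 - 7*x^2 + 10*x) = (x - 3)*(x - 2)*(x^2 - 5*x) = (x - 5)*(x - 3)*(x - 2)*(x)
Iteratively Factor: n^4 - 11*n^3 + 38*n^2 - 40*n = (n - 2)*(n^3 - 9*n^2 + 20*n) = (n - 4)*(n - 2)*(n^2 - 5*n) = n*(n - 4)*(n - 2)*(n - 5)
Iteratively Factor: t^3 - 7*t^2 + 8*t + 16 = (t + 1)*(t^2 - 8*t + 16) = (t - 4)*(t + 1)*(t - 4)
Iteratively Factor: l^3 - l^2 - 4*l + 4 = (l - 1)*(l^2 - 4) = (l - 2)*(l - 1)*(l + 2)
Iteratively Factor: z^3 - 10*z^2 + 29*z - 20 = (z - 4)*(z^2 - 6*z + 5) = (z - 5)*(z - 4)*(z - 1)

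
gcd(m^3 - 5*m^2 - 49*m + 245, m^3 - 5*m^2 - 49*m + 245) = m^3 - 5*m^2 - 49*m + 245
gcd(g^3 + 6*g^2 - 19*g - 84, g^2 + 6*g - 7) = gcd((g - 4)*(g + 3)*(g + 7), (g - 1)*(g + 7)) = g + 7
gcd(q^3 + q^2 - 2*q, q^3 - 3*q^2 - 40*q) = q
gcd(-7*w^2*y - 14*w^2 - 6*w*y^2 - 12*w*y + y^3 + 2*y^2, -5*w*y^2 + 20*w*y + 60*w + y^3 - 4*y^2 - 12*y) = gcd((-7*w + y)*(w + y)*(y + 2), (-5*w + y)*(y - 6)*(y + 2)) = y + 2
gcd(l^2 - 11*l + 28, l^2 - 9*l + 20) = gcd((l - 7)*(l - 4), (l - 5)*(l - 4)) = l - 4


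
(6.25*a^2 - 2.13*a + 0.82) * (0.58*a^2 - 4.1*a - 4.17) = 3.625*a^4 - 26.8604*a^3 - 16.8539*a^2 + 5.5201*a - 3.4194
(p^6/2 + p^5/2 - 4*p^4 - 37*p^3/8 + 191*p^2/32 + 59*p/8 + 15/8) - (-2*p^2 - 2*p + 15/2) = p^6/2 + p^5/2 - 4*p^4 - 37*p^3/8 + 255*p^2/32 + 75*p/8 - 45/8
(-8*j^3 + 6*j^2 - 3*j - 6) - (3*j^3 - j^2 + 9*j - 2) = -11*j^3 + 7*j^2 - 12*j - 4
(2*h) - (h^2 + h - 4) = -h^2 + h + 4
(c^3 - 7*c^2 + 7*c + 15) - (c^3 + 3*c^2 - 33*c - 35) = -10*c^2 + 40*c + 50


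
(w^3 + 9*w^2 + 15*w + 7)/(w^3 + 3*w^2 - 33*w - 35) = (w + 1)/(w - 5)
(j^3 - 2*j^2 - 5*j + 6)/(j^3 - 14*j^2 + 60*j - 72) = (j^3 - 2*j^2 - 5*j + 6)/(j^3 - 14*j^2 + 60*j - 72)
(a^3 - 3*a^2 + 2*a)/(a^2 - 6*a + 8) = a*(a - 1)/(a - 4)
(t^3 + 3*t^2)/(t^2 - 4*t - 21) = t^2/(t - 7)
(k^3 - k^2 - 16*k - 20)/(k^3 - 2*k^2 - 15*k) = (k^2 + 4*k + 4)/(k*(k + 3))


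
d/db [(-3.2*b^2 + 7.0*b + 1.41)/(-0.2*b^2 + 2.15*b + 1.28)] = (-5.48*b^2 - 7.628*b + 5.9285)/(0.04*b^4 - 0.86*b^3 + 4.1105*b^2 + 5.504*b + 1.6384)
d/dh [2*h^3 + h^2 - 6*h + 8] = 6*h^2 + 2*h - 6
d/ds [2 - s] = -1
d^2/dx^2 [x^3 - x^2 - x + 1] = 6*x - 2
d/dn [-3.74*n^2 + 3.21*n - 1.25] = 3.21 - 7.48*n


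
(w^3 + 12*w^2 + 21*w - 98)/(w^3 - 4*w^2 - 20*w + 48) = (w^2 + 14*w + 49)/(w^2 - 2*w - 24)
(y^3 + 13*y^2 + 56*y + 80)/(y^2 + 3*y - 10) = (y^2 + 8*y + 16)/(y - 2)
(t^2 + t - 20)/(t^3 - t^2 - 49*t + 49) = (t^2 + t - 20)/(t^3 - t^2 - 49*t + 49)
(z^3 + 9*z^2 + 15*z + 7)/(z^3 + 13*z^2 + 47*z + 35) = (z + 1)/(z + 5)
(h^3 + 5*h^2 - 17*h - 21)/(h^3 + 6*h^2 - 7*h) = (h^2 - 2*h - 3)/(h*(h - 1))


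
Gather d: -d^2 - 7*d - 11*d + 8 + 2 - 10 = -d^2 - 18*d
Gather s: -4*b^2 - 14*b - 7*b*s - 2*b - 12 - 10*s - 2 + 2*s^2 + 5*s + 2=-4*b^2 - 16*b + 2*s^2 + s*(-7*b - 5) - 12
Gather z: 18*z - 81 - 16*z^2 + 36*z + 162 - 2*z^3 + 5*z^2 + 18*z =-2*z^3 - 11*z^2 + 72*z + 81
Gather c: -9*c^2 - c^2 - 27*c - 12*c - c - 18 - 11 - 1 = -10*c^2 - 40*c - 30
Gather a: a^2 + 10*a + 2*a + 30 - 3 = a^2 + 12*a + 27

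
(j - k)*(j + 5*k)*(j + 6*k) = j^3 + 10*j^2*k + 19*j*k^2 - 30*k^3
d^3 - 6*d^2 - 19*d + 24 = (d - 8)*(d - 1)*(d + 3)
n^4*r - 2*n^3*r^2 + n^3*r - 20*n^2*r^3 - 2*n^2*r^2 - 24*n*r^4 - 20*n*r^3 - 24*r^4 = (n - 6*r)*(n + 2*r)^2*(n*r + r)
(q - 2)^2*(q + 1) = q^3 - 3*q^2 + 4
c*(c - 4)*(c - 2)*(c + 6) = c^4 - 28*c^2 + 48*c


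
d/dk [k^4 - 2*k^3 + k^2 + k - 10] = 4*k^3 - 6*k^2 + 2*k + 1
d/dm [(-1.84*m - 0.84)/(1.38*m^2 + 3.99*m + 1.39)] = (2.5392*m^2 + 2.3184*m + 0.794)/(1.9044*m^4 + 11.0124*m^3 + 19.7565*m^2 + 11.0922*m + 1.9321)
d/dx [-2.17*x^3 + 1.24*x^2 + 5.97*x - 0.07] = -6.51*x^2 + 2.48*x + 5.97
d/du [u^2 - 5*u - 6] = 2*u - 5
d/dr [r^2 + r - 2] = 2*r + 1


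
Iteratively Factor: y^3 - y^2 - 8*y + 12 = (y - 2)*(y^2 + y - 6) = (y - 2)^2*(y + 3)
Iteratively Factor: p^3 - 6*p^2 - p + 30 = (p + 2)*(p^2 - 8*p + 15) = (p - 3)*(p + 2)*(p - 5)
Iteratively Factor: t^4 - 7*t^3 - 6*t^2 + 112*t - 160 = (t - 4)*(t^3 - 3*t^2 - 18*t + 40) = (t - 5)*(t - 4)*(t^2 + 2*t - 8) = (t - 5)*(t - 4)*(t - 2)*(t + 4)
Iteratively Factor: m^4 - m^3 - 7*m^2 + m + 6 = (m + 2)*(m^3 - 3*m^2 - m + 3) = (m + 1)*(m + 2)*(m^2 - 4*m + 3) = (m - 3)*(m + 1)*(m + 2)*(m - 1)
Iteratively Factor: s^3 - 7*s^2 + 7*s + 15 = (s - 5)*(s^2 - 2*s - 3) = (s - 5)*(s + 1)*(s - 3)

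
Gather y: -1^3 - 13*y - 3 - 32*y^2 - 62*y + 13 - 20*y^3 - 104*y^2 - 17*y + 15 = -20*y^3 - 136*y^2 - 92*y + 24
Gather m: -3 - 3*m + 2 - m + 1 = -4*m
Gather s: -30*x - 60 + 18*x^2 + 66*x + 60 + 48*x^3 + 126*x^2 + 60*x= 48*x^3 + 144*x^2 + 96*x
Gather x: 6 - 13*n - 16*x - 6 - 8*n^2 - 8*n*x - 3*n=-8*n^2 - 16*n + x*(-8*n - 16)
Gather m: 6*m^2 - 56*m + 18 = 6*m^2 - 56*m + 18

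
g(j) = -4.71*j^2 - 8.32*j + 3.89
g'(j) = -9.42*j - 8.32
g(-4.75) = -62.86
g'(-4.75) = 36.42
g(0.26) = 1.41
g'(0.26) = -10.77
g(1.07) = -10.40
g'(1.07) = -18.40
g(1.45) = -18.08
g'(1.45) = -21.98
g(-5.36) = -86.83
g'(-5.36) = 42.17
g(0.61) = -2.94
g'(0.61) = -14.07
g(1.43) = -17.64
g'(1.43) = -21.79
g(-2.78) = -9.38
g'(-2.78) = 17.87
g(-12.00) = -574.51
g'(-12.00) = 104.72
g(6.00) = -215.59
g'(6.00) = -64.84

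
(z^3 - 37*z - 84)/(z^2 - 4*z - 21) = z + 4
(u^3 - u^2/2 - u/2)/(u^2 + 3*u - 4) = u*(2*u + 1)/(2*(u + 4))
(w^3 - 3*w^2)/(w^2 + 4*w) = w*(w - 3)/(w + 4)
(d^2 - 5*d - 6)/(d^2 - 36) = (d + 1)/(d + 6)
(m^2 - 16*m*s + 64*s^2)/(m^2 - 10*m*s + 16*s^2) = (-m + 8*s)/(-m + 2*s)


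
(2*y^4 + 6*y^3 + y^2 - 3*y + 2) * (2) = 4*y^4 + 12*y^3 + 2*y^2 - 6*y + 4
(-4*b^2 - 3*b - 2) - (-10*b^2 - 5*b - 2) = 6*b^2 + 2*b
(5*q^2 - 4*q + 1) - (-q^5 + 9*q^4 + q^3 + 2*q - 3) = q^5 - 9*q^4 - q^3 + 5*q^2 - 6*q + 4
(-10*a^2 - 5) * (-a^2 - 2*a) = 10*a^4 + 20*a^3 + 5*a^2 + 10*a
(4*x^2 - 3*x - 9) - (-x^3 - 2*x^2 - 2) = x^3 + 6*x^2 - 3*x - 7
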